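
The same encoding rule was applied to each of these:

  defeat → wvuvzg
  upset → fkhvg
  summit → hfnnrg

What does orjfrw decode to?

liquid

Each pair mirrors across the alphabet (d↔w, e↔v, f↔u): positions sum to 25. Each letter is replaced by its mirror in the alphabet: a↔z, b↔y, c↔x, and so on (the Atbash cipher).
Undoing it on orjfrw: o↔l, r↔i, j↔q, f↔u, r↔i, w↔d.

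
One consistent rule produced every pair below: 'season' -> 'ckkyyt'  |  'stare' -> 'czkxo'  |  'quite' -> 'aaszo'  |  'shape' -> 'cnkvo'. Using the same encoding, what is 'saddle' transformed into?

The shifts repeat in a cycle of length 2: positions 0,1,… shift by +10, +6, then the pattern repeats.
On saddle: s+10=c, a+6=g, d+10=n, d+6=j, l+10=v, e+6=k.

cgnjvk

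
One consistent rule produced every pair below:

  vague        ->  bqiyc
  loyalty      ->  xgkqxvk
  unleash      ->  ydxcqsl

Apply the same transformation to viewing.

boceodi

v(21)→b(1) and a(0)→q(16) fit y≡3x+16 (mod 26); the inverse of 3 mod 26 is 9. Each letter's alphabet position (a=0..z=25) is mapped through 3·x+16 mod 26 — an affine cipher.
For viewing: v(21)→3·21+16≡1=b; i(8)→3·8+16≡14=o; e(4)→3·4+16≡2=c; w(22)→3·22+16≡4=e; i(8)→3·8+16≡14=o; n(13)→3·13+16≡3=d; g(6)→3·6+16≡8=i (all mod 26).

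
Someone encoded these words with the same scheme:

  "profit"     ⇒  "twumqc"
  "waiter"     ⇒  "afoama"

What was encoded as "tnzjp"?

pitch

In profit: p→t is +4, r→w is +5, o→u is +6, f→m is +7 — the shift increases by 1 each position. Letter i (0-indexed) is shifted by i+4, so successive shifts are 4, 5, 6, ….
Decoding tnzjp: t−4=p, n−5=i, z−6=t, j−7=c, p−8=h.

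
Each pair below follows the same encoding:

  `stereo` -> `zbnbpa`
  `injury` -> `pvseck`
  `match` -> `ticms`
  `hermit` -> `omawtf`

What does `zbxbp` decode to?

In stereo: s→z is +7, t→b is +8, e→n is +9, r→b is +10 — the shift increases by 1 each position. Each letter shifts forward by (position + 7), i.e. 7, 8, 9, … — the shift grows by one for each successive letter.
Reversing it on zbxbp: z−7=s, b−8=t, x−9=o, b−10=r, p−11=e.

store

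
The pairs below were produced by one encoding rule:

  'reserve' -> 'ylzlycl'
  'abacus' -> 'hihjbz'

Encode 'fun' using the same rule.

mbu

Compare letters: r→y is +7, e→l is +7, s→z is +7 — a constant shift. This is a Caesar cipher with shift 7.
Applying it to fun: f+7=m, u+7=b, n+7=u.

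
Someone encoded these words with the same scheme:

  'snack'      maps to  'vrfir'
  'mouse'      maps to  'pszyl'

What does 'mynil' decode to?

In snack: s→v is +3, n→r is +4, a→f is +5, c→i is +6 — the shift increases by 1 each position. Letter i (0-indexed) is shifted by i+3, so successive shifts are 3, 4, 5, ….
Decoding mynil: m−3=j, y−4=u, n−5=i, i−6=c, l−7=e.

juice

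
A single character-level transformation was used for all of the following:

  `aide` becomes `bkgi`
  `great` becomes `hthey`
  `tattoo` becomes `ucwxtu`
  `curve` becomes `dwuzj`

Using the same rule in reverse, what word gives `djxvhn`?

church

In aide: a→b is +1, i→k is +2, d→g is +3, e→i is +4 — the shift increases by 1 each position. Letter i (0-indexed) is shifted by i+1, so successive shifts are 1, 2, 3, ….
Reversing it on djxvhn: d−1=c, j−2=h, x−3=u, v−4=r, h−5=c, n−6=h.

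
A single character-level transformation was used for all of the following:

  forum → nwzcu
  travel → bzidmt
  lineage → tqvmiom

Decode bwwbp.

tooth

Compare letters: f→n is +8, o→w is +8, r→z is +8 — a constant shift. Each letter is shifted forward by 8 in the alphabet (a Caesar shift of +8).
Decoding bwwbp: b−8=t, w−8=o, w−8=o, b−8=t, p−8=h.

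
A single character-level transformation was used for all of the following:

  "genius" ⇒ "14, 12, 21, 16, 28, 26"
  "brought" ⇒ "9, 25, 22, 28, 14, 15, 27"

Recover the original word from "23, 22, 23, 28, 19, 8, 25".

g is letter #7 and maps to 14: an offset of 7. Letters become their 1-based position plus 7 (so a→8, b→9, …).
Reversing it on 23, 22, 23, 28, 19, 8, 25: 23→(23−7)÷1=16=p, 22→(22−7)÷1=15=o, 23→(23−7)÷1=16=p, 28→(28−7)÷1=21=u, 19→(19−7)÷1=12=l, 8→(8−7)÷1=1=a, 25→(25−7)÷1=18=r.

popular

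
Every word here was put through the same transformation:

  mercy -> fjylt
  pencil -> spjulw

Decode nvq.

The output letters match the input read backwards, each shifted +7: mercy reversed is ycrem. Two steps: reverse the string, then apply a Caesar shift of +7.
Undoing it on nvq: shift back: n−7=g, v−7=o, q−7=j → goj; then reverse → jog.

jog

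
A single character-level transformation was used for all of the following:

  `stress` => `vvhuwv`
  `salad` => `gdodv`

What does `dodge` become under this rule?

hjgrg

The output letters match the input read backwards, each shifted +3: stress reversed is sserts. Two steps: reverse the string, then apply a Caesar shift of +3.
For dodge: reverse → egdod; then shift: e+3=h, g+3=j, d+3=g, o+3=r, d+3=g.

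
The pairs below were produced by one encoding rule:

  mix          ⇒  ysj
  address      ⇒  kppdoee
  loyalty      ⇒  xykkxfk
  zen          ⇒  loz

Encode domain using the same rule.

The shift depends on letter class: consonant m→y is +12, but vowel i→s is +10. The rule splits by letter class: vowels +10, consonants +12.
Applying it to domain: d(cons)+12=p, o(vowel)+10=y, m(cons)+12=y, a(vowel)+10=k, i(vowel)+10=s, n(cons)+12=z.

pyyksz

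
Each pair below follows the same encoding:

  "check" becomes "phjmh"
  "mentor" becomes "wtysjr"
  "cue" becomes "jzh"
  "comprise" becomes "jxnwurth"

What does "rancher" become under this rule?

wjmhsfw

The output letters match the input read backwards, each shifted +5: check reversed is kcehc. Two steps: reverse the string, then apply a Caesar shift of +5.
For rancher: reverse → rehcnar; then shift: r+5=w, e+5=j, h+5=m, c+5=h, n+5=s, a+5=f, r+5=w.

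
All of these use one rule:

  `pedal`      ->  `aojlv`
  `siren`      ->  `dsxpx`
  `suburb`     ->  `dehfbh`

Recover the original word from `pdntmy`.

Shifts by position in pedal: pos 0: p→a (+11), pos 1: e→o (+10), pos 2: d→j (+6), pos 3: a→l (+11), pos 4: l→v (+10) — repeating every 3. It's a Vigenère-style cipher with numeric key [11,10,6]: position i shifts by key[i mod 3].
Decoding pdntmy: p−11=e, d−10=t, n−6=h, t−11=i, m−10=c, y−6=s.

ethics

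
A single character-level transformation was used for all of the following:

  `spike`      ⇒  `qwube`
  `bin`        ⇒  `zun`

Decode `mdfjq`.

The word is reversed, then every letter is shifted forward by 12.
Decoding mdfjq: shift back: m−12=a, d−12=r, f−12=t, j−12=x, q−12=e → artxe; then reverse → extra.

extra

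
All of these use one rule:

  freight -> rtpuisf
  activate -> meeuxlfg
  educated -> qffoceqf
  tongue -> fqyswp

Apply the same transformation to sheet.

ejpqv

Shifts by position in freight: pos 0: f→r (+12), pos 1: r→t (+2), pos 2: e→p (+11), pos 3: i→u (+12), pos 4: g→i (+2), pos 5: h→s (+11) — repeating every 3. The shifts repeat in a cycle of length 3: positions 0,1,… shift by +12, +2, +11, then the pattern repeats.
For sheet: s+12=e, h+2=j, e+11=p, e+12=q, t+2=v.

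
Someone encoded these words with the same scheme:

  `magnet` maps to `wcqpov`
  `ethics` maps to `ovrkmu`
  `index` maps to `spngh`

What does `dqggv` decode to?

Shifts by position in magnet: pos 0: m→w (+10), pos 1: a→c (+2), pos 2: g→q (+10), pos 3: n→p (+2) — repeating every 2. The shifts repeat in a cycle of length 2: positions 0,1,… shift by +10, +2, then the pattern repeats.
Reversing it on dqggv: d−10=t, q−2=o, g−10=w, g−2=e, v−10=l.

towel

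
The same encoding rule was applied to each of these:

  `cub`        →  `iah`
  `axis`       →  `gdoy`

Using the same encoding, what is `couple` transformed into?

iuavrk

This is a Caesar cipher with shift 6.
On couple: c+6=i, o+6=u, u+6=a, p+6=v, l+6=r, e+6=k.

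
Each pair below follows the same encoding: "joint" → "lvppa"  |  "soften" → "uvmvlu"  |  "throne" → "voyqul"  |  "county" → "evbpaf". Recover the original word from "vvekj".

toxic

The shifts repeat in a cycle of length 3: positions 0,1,… shift by +2, +7, +7, then the pattern repeats.
Undoing it on vvekj: v−2=t, v−7=o, e−7=x, k−2=i, j−7=c.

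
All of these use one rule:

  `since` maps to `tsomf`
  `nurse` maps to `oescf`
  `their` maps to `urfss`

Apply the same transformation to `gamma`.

Shifts by position in since: pos 0: s→t (+1), pos 1: i→s (+10), pos 2: n→o (+1), pos 3: c→m (+10) — repeating every 2. The shifts repeat in a cycle of length 2: positions 0,1,… shift by +1, +10, then the pattern repeats.
Applying it to gamma: g+1=h, a+10=k, m+1=n, m+10=w, a+1=b.

hknwb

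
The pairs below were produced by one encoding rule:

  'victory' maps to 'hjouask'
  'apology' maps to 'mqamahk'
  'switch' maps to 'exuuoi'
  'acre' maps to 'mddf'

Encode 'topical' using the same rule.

It's a Vigenère-style cipher with numeric key [12,1]: position i shifts by key[i mod 2].
For topical: t+12=f, o+1=p, p+12=b, i+1=j, c+12=o, a+1=b, l+12=x.

fpbjobx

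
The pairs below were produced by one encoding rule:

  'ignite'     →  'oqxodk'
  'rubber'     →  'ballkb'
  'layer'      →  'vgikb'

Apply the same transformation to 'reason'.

bkgcux

The rule splits by letter class: vowels +6, consonants +10.
On reason: r(cons)+10=b, e(vowel)+6=k, a(vowel)+6=g, s(cons)+10=c, o(vowel)+6=u, n(cons)+10=x.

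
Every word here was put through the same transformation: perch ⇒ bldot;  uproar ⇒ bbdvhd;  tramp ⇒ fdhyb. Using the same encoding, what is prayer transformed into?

bdhkld

The shift depends on letter class: consonant p→b is +12, but vowel e→l is +7. Vowels shift forward by 7 and consonants shift forward by 12.
Applying it to prayer: p(cons)+12=b, r(cons)+12=d, a(vowel)+7=h, y(cons)+12=k, e(vowel)+7=l, r(cons)+12=d.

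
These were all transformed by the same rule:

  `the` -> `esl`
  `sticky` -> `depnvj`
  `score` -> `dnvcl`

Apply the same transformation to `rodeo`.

cvolv

The shift depends on letter class: consonant t→e is +11, but vowel e→l is +7. Two shifts are in play — +7 for a/e/i/o/u, +11 for every other letter.
On rodeo: r(cons)+11=c, o(vowel)+7=v, d(cons)+11=o, e(vowel)+7=l, o(vowel)+7=v.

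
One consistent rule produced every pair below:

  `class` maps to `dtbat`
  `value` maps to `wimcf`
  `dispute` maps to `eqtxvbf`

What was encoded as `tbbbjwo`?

station

A repeating key of period 2 is used — shifts +1, +8 over and over.
Undoing it on tbbbjwo: t−1=s, b−8=t, b−1=a, b−8=t, j−1=i, w−8=o, o−1=n.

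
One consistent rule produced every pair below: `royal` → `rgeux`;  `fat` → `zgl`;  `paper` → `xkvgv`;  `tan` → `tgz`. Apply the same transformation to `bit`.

The output letters match the input read backwards, each shifted +6: royal reversed is layor. Two steps: reverse the string, then apply a Caesar shift of +6.
Applying it to bit: reverse → tib; then shift: t+6=z, i+6=o, b+6=h.

zoh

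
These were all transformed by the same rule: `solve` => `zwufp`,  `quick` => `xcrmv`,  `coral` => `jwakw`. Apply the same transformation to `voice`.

cwrmp

In solve: s→z is +7, o→w is +8, l→u is +9, v→f is +10 — the shift increases by 1 each position. Each letter shifts forward by (position + 7), i.e. 7, 8, 9, … — the shift grows by one for each successive letter.
For voice: v+7=c, o+8=w, i+9=r, c+10=m, e+11=p.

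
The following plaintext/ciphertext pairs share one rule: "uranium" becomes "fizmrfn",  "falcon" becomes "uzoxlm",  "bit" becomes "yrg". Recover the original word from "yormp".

Each pair mirrors across the alphabet (u↔f, r↔i, a↔z): positions sum to 25. Each letter is replaced by its mirror in the alphabet: a↔z, b↔y, c↔x, and so on (the Atbash cipher).
Decoding yormp: y↔b, o↔l, r↔i, m↔n, p↔k.

blink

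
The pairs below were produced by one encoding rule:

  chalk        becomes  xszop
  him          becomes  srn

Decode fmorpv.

Each pair mirrors across the alphabet (c↔x, h↔s, a↔z): positions sum to 25. Each letter is replaced by its mirror in the alphabet: a↔z, b↔y, c↔x, and so on (the Atbash cipher).
Decoding fmorpv: f↔u, m↔n, o↔l, r↔i, p↔k, v↔e.

unlike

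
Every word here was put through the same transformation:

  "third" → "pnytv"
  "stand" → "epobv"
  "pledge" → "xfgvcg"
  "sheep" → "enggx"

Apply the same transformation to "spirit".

exytyp

t(19)→p(15) and h(7)→n(13) fit y≡11x+14 (mod 26); the inverse of 11 mod 26 is 19. This is an affine cipher: with a=0,…,z=25, each position x becomes (11x+14) mod 26.
On spirit: s(18)→11·18+14≡4=e; p(15)→11·15+14≡23=x; i(8)→11·8+14≡24=y; r(17)→11·17+14≡19=t; i(8)→11·8+14≡24=y; t(19)→11·19+14≡15=p (all mod 26).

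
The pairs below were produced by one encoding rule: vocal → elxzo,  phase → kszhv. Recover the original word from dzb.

way

Each pair mirrors across the alphabet (v↔e, o↔l, c↔x): positions sum to 25. Letters are reflected about the middle of the alphabet (position → 25−position): Atbash.
Reversing it on dzb: d↔w, z↔a, b↔y.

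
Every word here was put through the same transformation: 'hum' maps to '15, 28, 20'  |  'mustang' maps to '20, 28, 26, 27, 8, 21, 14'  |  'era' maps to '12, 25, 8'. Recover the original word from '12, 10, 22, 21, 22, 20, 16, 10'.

Letters become their 1-based position plus 7 (so a→8, b→9, …).
Decoding 12, 10, 22, 21, 22, 20, 16, 10: 12→(12−7)÷1=5=e, 10→(10−7)÷1=3=c, 22→(22−7)÷1=15=o, 21→(21−7)÷1=14=n, 22→(22−7)÷1=15=o, 20→(20−7)÷1=13=m, 16→(16−7)÷1=9=i, 10→(10−7)÷1=3=c.

economic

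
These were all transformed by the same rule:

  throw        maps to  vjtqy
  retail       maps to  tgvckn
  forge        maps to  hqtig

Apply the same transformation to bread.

Compare letters: t→v is +2, h→j is +2, r→t is +2 — a constant shift. This is a Caesar cipher with shift 2.
Applying it to bread: b+2=d, r+2=t, e+2=g, a+2=c, d+2=f.

dtgcf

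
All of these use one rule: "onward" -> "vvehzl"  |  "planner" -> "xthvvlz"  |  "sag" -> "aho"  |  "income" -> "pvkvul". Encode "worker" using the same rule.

The shift depends on letter class: consonant n→v is +8, but vowel o→v is +7. Two shifts are in play — +7 for a/e/i/o/u, +8 for every other letter.
Applying it to worker: w(cons)+8=e, o(vowel)+7=v, r(cons)+8=z, k(cons)+8=s, e(vowel)+7=l, r(cons)+8=z.

evzslz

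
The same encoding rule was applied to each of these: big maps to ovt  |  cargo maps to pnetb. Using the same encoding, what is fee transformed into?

Compare letters: b→o is +13, i→v is +13, g→t is +13 — a constant shift. This is a Caesar cipher with shift 13.
Applying it to fee: f+13=s, e+13=r, e+13=r.

srr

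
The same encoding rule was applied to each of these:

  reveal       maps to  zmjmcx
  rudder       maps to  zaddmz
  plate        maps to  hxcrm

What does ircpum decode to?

stance

r(17)→z(25) and e(4)→m(12) fit y≡9x+2 (mod 26); the inverse of 9 mod 26 is 3. Each letter's alphabet position (a=0..z=25) is mapped through 9·x+2 mod 26 — an affine cipher.
Reversing it on ircpum: i(8)→3·(8−2)≡18=s; r(17)→3·(17−2)≡19=t; c(2)→3·(2−2)≡0=a; p(15)→3·(15−2)≡13=n; u(20)→3·(20−2)≡2=c; m(12)→3·(12−2)≡4=e (all mod 26).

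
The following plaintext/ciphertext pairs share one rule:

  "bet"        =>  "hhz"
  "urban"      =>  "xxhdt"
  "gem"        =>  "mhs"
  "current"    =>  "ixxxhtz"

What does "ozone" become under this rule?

Two shifts are in play — +3 for a/e/i/o/u, +6 for every other letter.
For ozone: o(vowel)+3=r, z(cons)+6=f, o(vowel)+3=r, n(cons)+6=t, e(vowel)+3=h.

rfrth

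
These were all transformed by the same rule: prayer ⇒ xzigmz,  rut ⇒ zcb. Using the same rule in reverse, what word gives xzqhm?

Each letter is shifted forward by 8 in the alphabet (a Caesar shift of +8).
Undoing it on xzqhm: x−8=p, z−8=r, q−8=i, h−8=z, m−8=e.

prize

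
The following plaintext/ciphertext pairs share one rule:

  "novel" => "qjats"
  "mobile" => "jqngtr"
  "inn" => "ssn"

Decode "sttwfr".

maroon

The output letters match the input read backwards, each shifted +5: novel reversed is levon. The word is reversed, then every letter is shifted forward by 5.
Undoing it on sttwfr: shift back: s−5=n, t−5=o, t−5=o, w−5=r, f−5=a, r−5=m → nooram; then reverse → maroon.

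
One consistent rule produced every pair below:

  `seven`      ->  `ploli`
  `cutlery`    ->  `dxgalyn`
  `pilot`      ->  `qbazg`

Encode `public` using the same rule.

This is an affine cipher: with a=0,…,z=25, each position x becomes (17x+21) mod 26.
On public: p(15)→17·15+21≡16=q; u(20)→17·20+21≡23=x; b(1)→17·1+21≡12=m; l(11)→17·11+21≡0=a; i(8)→17·8+21≡1=b; c(2)→17·2+21≡3=d (all mod 26).

qxmabd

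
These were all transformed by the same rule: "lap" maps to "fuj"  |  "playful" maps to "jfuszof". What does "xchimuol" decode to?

Compare letters: l→f is +20, a→u is +20, p→j is +20 — a constant shift. Each letter is shifted forward by 20 in the alphabet (a Caesar shift of +20).
Decoding xchimuol: x−20=d, c−20=i, h−20=n, i−20=o, m−20=s, u−20=a, o−20=u, l−20=r.

dinosaur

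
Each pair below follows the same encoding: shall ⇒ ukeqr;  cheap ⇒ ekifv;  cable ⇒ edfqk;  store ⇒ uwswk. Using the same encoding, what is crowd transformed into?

eusbj

Letter i (0-indexed) is shifted by i+2, so successive shifts are 2, 3, 4, ….
On crowd: c+2=e, r+3=u, o+4=s, w+5=b, d+6=j.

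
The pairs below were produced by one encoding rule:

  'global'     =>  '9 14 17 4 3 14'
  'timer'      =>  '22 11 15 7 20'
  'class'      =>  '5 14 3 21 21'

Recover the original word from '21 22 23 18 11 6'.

g is letter #7 and maps to 9: an offset of 2. Each letter is replaced by its alphabet position (a=1..z=26) + 2.
Reversing it on 21 22 23 18 11 6: 21→(21−2)÷1=19=s, 22→(22−2)÷1=20=t, 23→(23−2)÷1=21=u, 18→(18−2)÷1=16=p, 11→(11−2)÷1=9=i, 6→(6−2)÷1=4=d.

stupid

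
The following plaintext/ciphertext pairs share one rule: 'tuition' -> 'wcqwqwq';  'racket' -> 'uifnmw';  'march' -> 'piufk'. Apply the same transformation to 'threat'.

The shift depends on letter class: consonant t→w is +3, but vowel u→c is +8. Two shifts are in play — +8 for a/e/i/o/u, +3 for every other letter.
For threat: t(cons)+3=w, h(cons)+3=k, r(cons)+3=u, e(vowel)+8=m, a(vowel)+8=i, t(cons)+3=w.

wkumiw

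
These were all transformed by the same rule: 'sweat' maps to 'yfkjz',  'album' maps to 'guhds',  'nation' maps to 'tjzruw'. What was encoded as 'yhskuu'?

Shifts by position in sweat: pos 0: s→y (+6), pos 1: w→f (+9), pos 2: e→k (+6), pos 3: a→j (+9) — repeating every 2. It's a Vigenère-style cipher with numeric key [6,9]: position i shifts by key[i mod 2].
Undoing it on yhskuu: y−6=s, h−9=y, s−6=m, k−9=b, u−6=o, u−9=l.

symbol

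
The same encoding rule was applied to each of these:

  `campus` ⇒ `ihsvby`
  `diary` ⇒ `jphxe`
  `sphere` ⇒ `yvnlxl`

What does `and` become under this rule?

The shift depends on letter class: consonant c→i is +6, but vowel a→h is +7. Two shifts are in play — +7 for a/e/i/o/u, +6 for every other letter.
For and: a(vowel)+7=h, n(cons)+6=t, d(cons)+6=j.

htj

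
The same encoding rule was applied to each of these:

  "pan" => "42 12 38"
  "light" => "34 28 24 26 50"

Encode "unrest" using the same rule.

p(#16)→42 and a(#1)→12: differences scale by 2, so n = 2·pos + 10. The formula is n = 2×(alphabet index, a=1) + 10.
For unrest: u=21→52, n=14→38, r=18→46, e=5→20, s=19→48, t=20→50.

52 38 46 20 48 50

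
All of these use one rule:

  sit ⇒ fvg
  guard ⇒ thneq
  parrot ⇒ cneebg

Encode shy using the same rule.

ful

This is a Caesar cipher with shift 13.
On shy: s+13=f, h+13=u, y+13=l.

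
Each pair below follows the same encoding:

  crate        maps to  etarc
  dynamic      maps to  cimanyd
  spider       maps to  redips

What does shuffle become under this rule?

It's just the letters in reverse order.
For shuffle: reverse → elffuhs.

elffuhs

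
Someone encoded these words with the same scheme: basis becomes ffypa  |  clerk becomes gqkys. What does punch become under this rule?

tztjp

In basis: b→f is +4, a→f is +5, s→y is +6, i→p is +7 — the shift increases by 1 each position. The shift increases by 1 at each position, starting from +4: 4, 5, 6, ….
Applying it to punch: p+4=t, u+5=z, n+6=t, c+7=j, h+8=p.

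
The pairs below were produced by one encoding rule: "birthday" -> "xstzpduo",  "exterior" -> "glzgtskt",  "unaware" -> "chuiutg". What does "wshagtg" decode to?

b(1)→x(23) and i(8)→s(18) fit y≡3x+20 (mod 26); the inverse of 3 mod 26 is 9. This is an affine cipher: with a=0,…,z=25, each position x becomes (3x+20) mod 26.
Reversing it on wshagtg: w(22)→9·(22−20)≡18=s; s(18)→9·(18−20)≡8=i; h(7)→9·(7−20)≡13=n; a(0)→9·(0−20)≡2=c; g(6)→9·(6−20)≡4=e; t(19)→9·(19−20)≡17=r; g(6)→9·(6−20)≡4=e (all mod 26).

sincere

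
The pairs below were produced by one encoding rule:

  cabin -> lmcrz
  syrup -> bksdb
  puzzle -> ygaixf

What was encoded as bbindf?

Shifts by position in cabin: pos 0: c→l (+9), pos 1: a→m (+12), pos 2: b→c (+1), pos 3: i→r (+9), pos 4: n→z (+12) — repeating every 3. It's a Vigenère-style cipher with numeric key [9,12,1]: position i shifts by key[i mod 3].
Reversing it on bbindf: b−9=s, b−12=p, i−1=h, n−9=e, d−12=r, f−1=e.

sphere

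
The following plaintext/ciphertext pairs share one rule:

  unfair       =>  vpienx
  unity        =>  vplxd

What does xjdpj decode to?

whale

The shift increases by 1 at each position, starting from +1: 1, 2, 3, ….
Reversing it on xjdpj: x−1=w, j−2=h, d−3=a, p−4=l, j−5=e.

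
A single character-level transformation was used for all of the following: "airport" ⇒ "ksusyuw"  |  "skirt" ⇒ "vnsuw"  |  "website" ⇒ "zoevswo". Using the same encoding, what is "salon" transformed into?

The shift depends on letter class: consonant r→u is +3, but vowel a→k is +10. Two shifts are in play — +10 for a/e/i/o/u, +3 for every other letter.
For salon: s(cons)+3=v, a(vowel)+10=k, l(cons)+3=o, o(vowel)+10=y, n(cons)+3=q.

vkoyq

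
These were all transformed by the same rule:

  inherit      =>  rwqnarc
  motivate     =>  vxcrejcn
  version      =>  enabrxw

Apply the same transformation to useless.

dbnunbb

Compare letters: i→r is +9, n→w is +9, h→q is +9 — a constant shift. This is a Caesar cipher with shift 9.
On useless: u+9=d, s+9=b, e+9=n, l+9=u, e+9=n, s+9=b, s+9=b.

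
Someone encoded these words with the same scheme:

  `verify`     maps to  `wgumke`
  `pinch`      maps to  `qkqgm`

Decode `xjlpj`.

In verify: v→w is +1, e→g is +2, r→u is +3, i→m is +4 — the shift increases by 1 each position. The shift increases by 1 at each position, starting from +1: 1, 2, 3, ….
Decoding xjlpj: x−1=w, j−2=h, l−3=i, p−4=l, j−5=e.

while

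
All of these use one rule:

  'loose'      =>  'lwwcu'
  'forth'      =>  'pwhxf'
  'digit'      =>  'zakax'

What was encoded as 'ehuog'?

cream

l(11)→l(11) and o(14)→w(22) fit y≡21x+14 (mod 26); the inverse of 21 mod 26 is 5. Each letter's alphabet position (a=0..z=25) is mapped through 21·x+14 mod 26 — an affine cipher.
Reversing it on ehuog: e(4)→5·(4−14)≡2=c; h(7)→5·(7−14)≡17=r; u(20)→5·(20−14)≡4=e; o(14)→5·(14−14)≡0=a; g(6)→5·(6−14)≡12=m (all mod 26).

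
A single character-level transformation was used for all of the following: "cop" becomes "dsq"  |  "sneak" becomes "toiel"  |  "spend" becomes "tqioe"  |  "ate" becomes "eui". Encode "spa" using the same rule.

tqe

The shift depends on letter class: consonant c→d is +1, but vowel o→s is +4. Two shifts are in play — +4 for a/e/i/o/u, +1 for every other letter.
For spa: s(cons)+1=t, p(cons)+1=q, a(vowel)+4=e.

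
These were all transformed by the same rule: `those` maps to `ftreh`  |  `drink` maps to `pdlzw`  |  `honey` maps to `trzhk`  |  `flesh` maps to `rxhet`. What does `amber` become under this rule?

The shift depends on letter class: consonant t→f is +12, but vowel o→r is +3. Two shifts are in play — +3 for a/e/i/o/u, +12 for every other letter.
For amber: a(vowel)+3=d, m(cons)+12=y, b(cons)+12=n, e(vowel)+3=h, r(cons)+12=d.

dynhd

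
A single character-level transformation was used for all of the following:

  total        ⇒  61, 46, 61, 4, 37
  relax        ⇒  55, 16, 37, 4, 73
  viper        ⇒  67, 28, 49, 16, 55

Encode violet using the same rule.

t(#20)→61 and o(#15)→46: differences scale by 3, so n = 3·pos + 1. The formula is n = 3×(alphabet index, a=1) + 1.
Applying it to violet: v=22→67, i=9→28, o=15→46, l=12→37, e=5→16, t=20→61.

67, 28, 46, 37, 16, 61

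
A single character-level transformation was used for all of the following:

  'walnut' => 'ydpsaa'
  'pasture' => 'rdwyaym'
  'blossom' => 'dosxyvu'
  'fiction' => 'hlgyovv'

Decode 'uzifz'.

In walnut: w→y is +2, a→d is +3, l→p is +4, n→s is +5 — the shift increases by 1 each position. The shift increases by 1 at each position, starting from +2: 2, 3, 4, ….
Undoing it on uzifz: u−2=s, z−3=w, i−4=e, f−5=a, z−6=t.

sweat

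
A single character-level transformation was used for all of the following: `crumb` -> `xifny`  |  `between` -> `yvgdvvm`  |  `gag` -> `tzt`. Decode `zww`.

This is the alphabet-reversal cipher (Atbash): a becomes z, b becomes y, etc.
Decoding zww: z↔a, w↔d, w↔d.

add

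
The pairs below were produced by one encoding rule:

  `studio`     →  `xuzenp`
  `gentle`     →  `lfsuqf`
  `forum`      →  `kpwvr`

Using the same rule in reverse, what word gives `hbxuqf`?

castle

It's a Vigenère-style cipher with numeric key [5,1]: position i shifts by key[i mod 2].
Undoing it on hbxuqf: h−5=c, b−1=a, x−5=s, u−1=t, q−5=l, f−1=e.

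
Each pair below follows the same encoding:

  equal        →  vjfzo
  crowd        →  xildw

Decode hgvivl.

Each pair mirrors across the alphabet (e↔v, q↔j, u↔f): positions sum to 25. Letters are reflected about the middle of the alphabet (position → 25−position): Atbash.
Reversing it on hgvivl: h↔s, g↔t, v↔e, i↔r, v↔e, l↔o.

stereo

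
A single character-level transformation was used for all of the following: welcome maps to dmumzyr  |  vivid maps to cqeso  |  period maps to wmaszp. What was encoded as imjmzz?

beacon

In welcome: w→d is +7, e→m is +8, l→u is +9, c→m is +10 — the shift increases by 1 each position. Letter i (0-indexed) is shifted by i+7, so successive shifts are 7, 8, 9, ….
Decoding imjmzz: i−7=b, m−8=e, j−9=a, m−10=c, z−11=o, z−12=n.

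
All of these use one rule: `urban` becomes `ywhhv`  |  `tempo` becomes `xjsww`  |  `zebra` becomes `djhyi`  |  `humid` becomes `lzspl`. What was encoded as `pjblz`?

lever

The shift increases by 1 at each position, starting from +4: 4, 5, 6, ….
Reversing it on pjblz: p−4=l, j−5=e, b−6=v, l−7=e, z−8=r.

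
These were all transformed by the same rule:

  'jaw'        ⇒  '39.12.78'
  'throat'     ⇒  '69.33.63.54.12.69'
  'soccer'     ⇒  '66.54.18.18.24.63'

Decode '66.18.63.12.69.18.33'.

j(#10)→39 and a(#1)→12: differences scale by 3, so n = 3·pos + 9. With a=1..z=26, the number is 3·pos + 9.
Decoding 66.18.63.12.69.18.33: 66→(66−9)÷3=19=s, 18→(18−9)÷3=3=c, 63→(63−9)÷3=18=r, 12→(12−9)÷3=1=a, 69→(69−9)÷3=20=t, 18→(18−9)÷3=3=c, 33→(33−9)÷3=8=h.

scratch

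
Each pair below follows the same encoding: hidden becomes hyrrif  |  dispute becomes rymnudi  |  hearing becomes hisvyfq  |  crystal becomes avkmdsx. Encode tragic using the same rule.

Treating letters as 0–25, the rule is x ↦ 17x + 18 (mod 26).
Applying it to tragic: t(19)→17·19+18≡3=d; r(17)→17·17+18≡21=v; a(0)→17·0+18≡18=s; g(6)→17·6+18≡16=q; i(8)→17·8+18≡24=y; c(2)→17·2+18≡0=a (all mod 26).

dvsqya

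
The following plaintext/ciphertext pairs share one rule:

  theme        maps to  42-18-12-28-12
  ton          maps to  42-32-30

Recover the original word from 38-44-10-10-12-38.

rudder

t(#20)→42 and h(#8)→18: differences scale by 2, so n = 2·pos + 2. Each letter becomes 2×(its alphabet position, a=1..z=26) + 2.
Undoing it on 38-44-10-10-12-38: 38→(38−2)÷2=18=r, 44→(44−2)÷2=21=u, 10→(10−2)÷2=4=d, 10→(10−2)÷2=4=d, 12→(12−2)÷2=5=e, 38→(38−2)÷2=18=r.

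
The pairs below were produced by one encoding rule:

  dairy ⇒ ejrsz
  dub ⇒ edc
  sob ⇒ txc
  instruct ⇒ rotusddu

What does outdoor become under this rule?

The shift depends on letter class: consonant d→e is +1, but vowel a→j is +9. The rule splits by letter class: vowels +9, consonants +1.
For outdoor: o(vowel)+9=x, u(vowel)+9=d, t(cons)+1=u, d(cons)+1=e, o(vowel)+9=x, o(vowel)+9=x, r(cons)+1=s.

xduexxs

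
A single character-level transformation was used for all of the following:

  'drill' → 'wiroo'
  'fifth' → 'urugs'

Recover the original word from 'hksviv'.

sphere

Each pair mirrors across the alphabet (d↔w, r↔i, i↔r): positions sum to 25. This is the alphabet-reversal cipher (Atbash): a becomes z, b becomes y, etc.
Undoing it on hksviv: h↔s, k↔p, s↔h, v↔e, i↔r, v↔e.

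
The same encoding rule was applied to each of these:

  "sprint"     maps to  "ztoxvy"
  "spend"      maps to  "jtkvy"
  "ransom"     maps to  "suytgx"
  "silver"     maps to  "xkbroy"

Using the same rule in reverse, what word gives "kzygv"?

Two steps: reverse the string, then apply a Caesar shift of +6.
Undoing it on kzygv: shift back: k−6=e, z−6=t, y−6=s, g−6=a, v−6=p → etsap; then reverse → paste.

paste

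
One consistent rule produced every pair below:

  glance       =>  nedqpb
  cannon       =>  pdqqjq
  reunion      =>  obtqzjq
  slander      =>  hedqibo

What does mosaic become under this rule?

xjhdzp

Each letter's alphabet position (a=0..z=25) is mapped through 19·x+3 mod 26 — an affine cipher.
Applying it to mosaic: m(12)→19·12+3≡23=x; o(14)→19·14+3≡9=j; s(18)→19·18+3≡7=h; a(0)→19·0+3≡3=d; i(8)→19·8+3≡25=z; c(2)→19·2+3≡15=p (all mod 26).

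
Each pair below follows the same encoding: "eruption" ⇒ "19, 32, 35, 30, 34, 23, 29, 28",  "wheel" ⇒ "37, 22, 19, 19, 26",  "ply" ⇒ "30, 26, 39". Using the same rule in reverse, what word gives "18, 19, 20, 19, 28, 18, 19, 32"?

defender

e is letter #5 and maps to 19: an offset of 14. Each letter is replaced by its alphabet position (a=1..z=26) + 14.
Reversing it on 18, 19, 20, 19, 28, 18, 19, 32: 18→(18−14)÷1=4=d, 19→(19−14)÷1=5=e, 20→(20−14)÷1=6=f, 19→(19−14)÷1=5=e, 28→(28−14)÷1=14=n, 18→(18−14)÷1=4=d, 19→(19−14)÷1=5=e, 32→(32−14)÷1=18=r.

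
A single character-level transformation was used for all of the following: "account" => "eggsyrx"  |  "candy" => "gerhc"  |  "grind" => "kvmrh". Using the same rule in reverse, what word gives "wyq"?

Compare letters: a→e is +4, c→g is +4, c→g is +4 — a constant shift. It's a constant shift of +4 (ROT4).
Reversing it on wyq: w−4=s, y−4=u, q−4=m.

sum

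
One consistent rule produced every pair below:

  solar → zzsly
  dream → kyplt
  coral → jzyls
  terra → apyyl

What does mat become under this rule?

The shift depends on letter class: consonant s→z is +7, but vowel o→z is +11. Vowels shift forward by 11 and consonants shift forward by 7.
On mat: m(cons)+7=t, a(vowel)+11=l, t(cons)+7=a.

tla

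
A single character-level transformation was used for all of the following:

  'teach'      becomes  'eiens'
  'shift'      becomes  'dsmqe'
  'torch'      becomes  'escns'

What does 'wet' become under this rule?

hie

The shift depends on letter class: consonant t→e is +11, but vowel e→i is +4. Vowels shift forward by 4 and consonants shift forward by 11.
Applying it to wet: w(cons)+11=h, e(vowel)+4=i, t(cons)+11=e.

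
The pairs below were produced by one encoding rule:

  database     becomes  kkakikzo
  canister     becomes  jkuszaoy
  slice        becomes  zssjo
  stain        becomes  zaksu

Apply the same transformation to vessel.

cozzos

The shift depends on letter class: consonant d→k is +7, but vowel a→k is +10. Two shifts are in play — +10 for a/e/i/o/u, +7 for every other letter.
For vessel: v(cons)+7=c, e(vowel)+10=o, s(cons)+7=z, s(cons)+7=z, e(vowel)+10=o, l(cons)+7=s.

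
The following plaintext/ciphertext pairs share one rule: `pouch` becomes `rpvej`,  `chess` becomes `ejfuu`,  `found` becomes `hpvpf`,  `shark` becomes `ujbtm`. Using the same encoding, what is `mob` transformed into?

The shift depends on letter class: consonant p→r is +2, but vowel o→p is +1. Vowels shift forward by 1 and consonants shift forward by 2.
On mob: m(cons)+2=o, o(vowel)+1=p, b(cons)+2=d.

opd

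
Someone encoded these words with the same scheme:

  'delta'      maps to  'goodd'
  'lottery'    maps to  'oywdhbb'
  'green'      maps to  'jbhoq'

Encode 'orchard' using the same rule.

Shifts by position in delta: pos 0: d→g (+3), pos 1: e→o (+10), pos 2: l→o (+3), pos 3: t→d (+10) — repeating every 2. The shifts repeat in a cycle of length 2: positions 0,1,… shift by +3, +10, then the pattern repeats.
For orchard: o+3=r, r+10=b, c+3=f, h+10=r, a+3=d, r+10=b, d+3=g.

rbfrdbg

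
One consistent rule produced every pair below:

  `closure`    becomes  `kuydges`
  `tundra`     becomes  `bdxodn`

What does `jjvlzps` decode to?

In closure: c→k is +8, l→u is +9, o→y is +10, s→d is +11 — the shift increases by 1 each position. Each letter shifts forward by (position + 8), i.e. 8, 9, 10, … — the shift grows by one for each successive letter.
Decoding jjvlzps: j−8=b, j−9=a, v−10=l, l−11=a, z−12=n, p−13=c, s−14=e.

balance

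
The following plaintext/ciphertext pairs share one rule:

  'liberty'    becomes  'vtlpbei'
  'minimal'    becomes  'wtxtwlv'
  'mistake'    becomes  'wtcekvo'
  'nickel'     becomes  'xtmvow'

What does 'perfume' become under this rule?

Shifts by position in liberty: pos 0: l→v (+10), pos 1: i→t (+11), pos 2: b→l (+10), pos 3: e→p (+11) — repeating every 2. It's a Vigenère-style cipher with numeric key [10,11]: position i shifts by key[i mod 2].
On perfume: p+10=z, e+11=p, r+10=b, f+11=q, u+10=e, m+11=x, e+10=o.

zpbqexo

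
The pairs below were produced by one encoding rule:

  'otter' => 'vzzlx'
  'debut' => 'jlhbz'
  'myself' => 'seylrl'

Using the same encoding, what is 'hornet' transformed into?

Vowels shift forward by 7 and consonants shift forward by 6.
On hornet: h(cons)+6=n, o(vowel)+7=v, r(cons)+6=x, n(cons)+6=t, e(vowel)+7=l, t(cons)+6=z.

nvxtlz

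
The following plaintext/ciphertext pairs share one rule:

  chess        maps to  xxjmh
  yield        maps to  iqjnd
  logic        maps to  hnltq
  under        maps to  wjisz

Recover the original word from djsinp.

The output letters match the input read backwards, each shifted +5: chess reversed is ssehc. Two steps: reverse the string, then apply a Caesar shift of +5.
Undoing it on djsinp: shift back: d−5=y, j−5=e, s−5=n, i−5=d, n−5=i, p−5=k → yendik; then reverse → kidney.

kidney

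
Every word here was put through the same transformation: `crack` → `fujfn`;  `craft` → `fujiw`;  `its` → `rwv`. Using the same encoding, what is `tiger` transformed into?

wrjnu

Vowels shift forward by 9 and consonants shift forward by 3.
For tiger: t(cons)+3=w, i(vowel)+9=r, g(cons)+3=j, e(vowel)+9=n, r(cons)+3=u.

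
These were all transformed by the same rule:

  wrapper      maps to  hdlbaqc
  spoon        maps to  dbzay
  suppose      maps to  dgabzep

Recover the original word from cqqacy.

reform

Shifts by position in wrapper: pos 0: w→h (+11), pos 1: r→d (+12), pos 2: a→l (+11), pos 3: p→b (+12) — repeating every 2. It's a Vigenère-style cipher with numeric key [11,12]: position i shifts by key[i mod 2].
Decoding cqqacy: c−11=r, q−12=e, q−11=f, a−12=o, c−11=r, y−12=m.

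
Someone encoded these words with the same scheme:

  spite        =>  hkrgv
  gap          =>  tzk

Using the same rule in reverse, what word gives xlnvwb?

comedy

Letters are reflected about the middle of the alphabet (position → 25−position): Atbash.
Reversing it on xlnvwb: x↔c, l↔o, n↔m, v↔e, w↔d, b↔y.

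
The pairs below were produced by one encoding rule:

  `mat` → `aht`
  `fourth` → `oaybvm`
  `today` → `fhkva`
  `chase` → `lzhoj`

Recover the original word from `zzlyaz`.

The output letters match the input read backwards, each shifted +7: mat reversed is tam. The word is reversed, then every letter is shifted forward by 7.
Undoing it on zzlyaz: shift back: z−7=s, z−7=s, l−7=e, y−7=r, a−7=t, z−7=s → sserts; then reverse → stress.

stress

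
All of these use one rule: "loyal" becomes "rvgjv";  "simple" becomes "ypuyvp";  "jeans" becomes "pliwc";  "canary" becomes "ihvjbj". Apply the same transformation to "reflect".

xlnuonf

Each letter shifts forward by (position + 6), i.e. 6, 7, 8, … — the shift grows by one for each successive letter.
Applying it to reflect: r+6=x, e+7=l, f+8=n, l+9=u, e+10=o, c+11=n, t+12=f.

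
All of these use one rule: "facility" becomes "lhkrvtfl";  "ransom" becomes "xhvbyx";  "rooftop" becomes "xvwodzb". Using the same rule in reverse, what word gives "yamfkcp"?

In facility: f→l is +6, a→h is +7, c→k is +8, i→r is +9 — the shift increases by 1 each position. Letter i (0-indexed) is shifted by i+6, so successive shifts are 6, 7, 8, ….
Undoing it on yamfkcp: y−6=s, a−7=t, m−8=e, f−9=w, k−10=a, c−11=r, p−12=d.

steward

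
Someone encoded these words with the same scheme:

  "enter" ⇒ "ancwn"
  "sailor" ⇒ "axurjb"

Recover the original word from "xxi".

zoo

The output letters match the input read backwards, each shifted +9: enter reversed is retne. The word is reversed, then every letter is shifted forward by 9.
Undoing it on xxi: shift back: x−9=o, x−9=o, i−9=z → ooz; then reverse → zoo.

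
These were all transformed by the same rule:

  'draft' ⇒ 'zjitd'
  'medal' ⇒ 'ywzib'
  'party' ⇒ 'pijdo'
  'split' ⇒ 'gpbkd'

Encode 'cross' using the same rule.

cjsgg

d(3)→z(25) and r(17)→j(9) fit y≡23x+8 (mod 26); the inverse of 23 mod 26 is 17. This is an affine cipher: with a=0,…,z=25, each position x becomes (23x+8) mod 26.
On cross: c(2)→23·2+8≡2=c; r(17)→23·17+8≡9=j; o(14)→23·14+8≡18=s; s(18)→23·18+8≡6=g; s(18)→23·18+8≡6=g (all mod 26).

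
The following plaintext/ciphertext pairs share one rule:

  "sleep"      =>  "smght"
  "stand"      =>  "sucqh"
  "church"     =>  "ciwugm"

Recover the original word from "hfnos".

hello

In sleep: s→s is +0, l→m is +1, e→g is +2, e→h is +3 — the shift increases by 1 each position. Letter i (0-indexed) is shifted by i+0, so successive shifts are 0, 1, 2, ….
Reversing it on hfnos: h−0=h, f−1=e, n−2=l, o−3=l, s−4=o.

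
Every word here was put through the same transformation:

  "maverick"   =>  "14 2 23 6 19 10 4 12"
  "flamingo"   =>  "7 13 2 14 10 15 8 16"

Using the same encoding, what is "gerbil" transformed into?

8 6 19 3 10 13

m is letter #13 and maps to 14: an offset of 1. The number is (letter's place in the alphabet, a=1) + 1.
Applying it to gerbil: g=7→8, e=5→6, r=18→19, b=2→3, i=9→10, l=12→13.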